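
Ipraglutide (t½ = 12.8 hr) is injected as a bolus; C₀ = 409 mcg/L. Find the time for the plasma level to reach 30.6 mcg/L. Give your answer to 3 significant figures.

k = ln 2 / 12.8 = 0.05415 hr⁻¹
C(t) = C₀ e^(−kt)  ⇒  t = ln(C₀/C) / k
t = ln(409/30.6) / 0.05415 = 2.593 / 0.05415 ≈ 47.9 hours

47.9 hours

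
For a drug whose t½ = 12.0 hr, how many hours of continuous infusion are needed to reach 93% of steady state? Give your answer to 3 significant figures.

k = ln 2 / 12.0 = 0.05776 hr⁻¹
f = 1 − e^(−kt)  ⇒  t = −ln(1 − f) / k
t = −ln(1 − 0.93) / 0.05776 = 2.659 / 0.05776 ≈ 46.0 hours

46.0 hours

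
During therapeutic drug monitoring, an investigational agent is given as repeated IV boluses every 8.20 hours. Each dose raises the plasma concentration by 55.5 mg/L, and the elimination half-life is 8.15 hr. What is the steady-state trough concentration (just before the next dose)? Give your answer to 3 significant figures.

k = ln 2 / 8.15 = 0.08505 hr⁻¹
Fraction remaining after one interval: e^(−kτ) = e^(−0.08505 × 8.20) = 0.4979
R = 1 / (1 − 0.4979) = 1.992
Css,max = 55.5 × 1.992 = 110.5 mg/L
Css,min = Css,max × e^(−kτ) = 110.5 × 0.4979 ≈ 55.0 mg/L

55.0 mg/L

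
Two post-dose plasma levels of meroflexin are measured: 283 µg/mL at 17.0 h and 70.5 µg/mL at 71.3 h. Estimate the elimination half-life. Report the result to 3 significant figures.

27.1 hours

k = ln(C₁/C₂) / (t₂ − t₁) = ln(283/70.5) / (71.3 − 17.0)
  = 1.390 / 54.30 = 0.02560 h⁻¹
t½ = ln 2 / k = ln 2 / 0.02560 ≈ 27.1 hours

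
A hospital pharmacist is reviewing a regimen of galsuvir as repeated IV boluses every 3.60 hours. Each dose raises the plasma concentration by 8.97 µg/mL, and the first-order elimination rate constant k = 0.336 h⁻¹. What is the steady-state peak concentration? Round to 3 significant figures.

12.8 µg/mL

Fraction remaining after one interval: e^(−kτ) = e^(−0.3360 × 3.60) = 0.2983
R = 1 / (1 − 0.2983) = 1.425
Css,max = 8.97 × 1.425 ≈ 12.8 µg/mL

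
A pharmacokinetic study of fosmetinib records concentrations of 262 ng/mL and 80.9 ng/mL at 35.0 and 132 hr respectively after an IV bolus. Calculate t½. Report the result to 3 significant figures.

k = ln(C₁/C₂) / (t₂ − t₁) = ln(262/80.9) / (132 − 35.0)
  = 1.175 / 97.00 = 0.01211 hr⁻¹
t½ = ln 2 / k = ln 2 / 0.01211 ≈ 57.2 hours

57.2 hours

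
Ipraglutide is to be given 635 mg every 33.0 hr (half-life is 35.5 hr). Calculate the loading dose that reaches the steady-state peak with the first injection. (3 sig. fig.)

k = ln 2 / 35.5 = 0.01953 hr⁻¹
Accumulation ratio R = 1 / (1 − e^(−kτ)) = 1 / (1 − e^(−0.01953×33.0)) = 1 / (1 − 0.5250) = 2.105
Loading dose = maintenance dose × R = 635 × 2.105 ≈ 1340 mg

1340 mg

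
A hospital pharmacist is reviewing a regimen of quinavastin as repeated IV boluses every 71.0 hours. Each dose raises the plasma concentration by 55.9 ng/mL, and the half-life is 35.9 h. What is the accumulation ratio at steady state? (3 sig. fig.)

1.34

k = ln 2 / 35.9 = 0.01931 h⁻¹
Fraction remaining after one interval: e^(−kτ) = e^(−0.01931 × 71.0) = 0.2539
R = 1 / (1 − 0.2539) = 1 / 0.7461 ≈ 1.34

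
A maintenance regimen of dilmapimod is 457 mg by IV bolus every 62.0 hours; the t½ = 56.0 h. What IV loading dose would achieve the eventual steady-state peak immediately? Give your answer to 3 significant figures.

k = ln 2 / 56.0 = 0.01238 h⁻¹
Accumulation ratio R = 1 / (1 − e^(−kτ)) = 1 / (1 − e^(−0.01238×62.0)) = 1 / (1 − 0.4642) = 1.866
Loading dose = maintenance dose × R = 457 × 1.866 ≈ 853 mg

853 mg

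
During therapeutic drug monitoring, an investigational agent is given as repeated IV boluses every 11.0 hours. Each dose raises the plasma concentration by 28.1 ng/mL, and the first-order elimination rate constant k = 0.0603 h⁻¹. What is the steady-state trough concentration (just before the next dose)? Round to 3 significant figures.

29.9 ng/mL

Fraction remaining after one interval: e^(−kτ) = e^(−0.06030 × 11.0) = 0.5151
R = 1 / (1 − 0.5151) = 2.062
Css,max = 28.1 × 2.062 = 57.96 ng/mL
Css,min = Css,max × e^(−kτ) = 57.96 × 0.5151 ≈ 29.9 ng/mL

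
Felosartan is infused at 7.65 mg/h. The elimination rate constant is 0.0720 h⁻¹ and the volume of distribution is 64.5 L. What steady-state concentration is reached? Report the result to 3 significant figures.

CL = k · V = 0.0720 × 64.5 = 4.644 L/h
Css = rate / CL = 7.65 / 4.644 ≈ 1.65 µg/mL

1.65 µg/mL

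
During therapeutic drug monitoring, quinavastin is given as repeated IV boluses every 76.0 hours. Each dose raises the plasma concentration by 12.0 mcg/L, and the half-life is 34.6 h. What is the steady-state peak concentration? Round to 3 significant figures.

15.3 mcg/L

k = ln 2 / 34.6 = 0.02003 h⁻¹
Fraction remaining after one interval: e^(−kτ) = e^(−0.02003 × 76.0) = 0.2182
R = 1 / (1 − 0.2182) = 1.279
Css,max = 12.0 × 1.279 ≈ 15.3 mcg/L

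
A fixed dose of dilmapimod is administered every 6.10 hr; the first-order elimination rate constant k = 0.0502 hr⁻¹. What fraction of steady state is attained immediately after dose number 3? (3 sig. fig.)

0.601

f_n = 1 − e^(−nkτ) = 1 − e^(−3 × 0.05020 × 6.10) = 1 − e^(−0.9187) = 1 − 0.3991 ≈ 0.601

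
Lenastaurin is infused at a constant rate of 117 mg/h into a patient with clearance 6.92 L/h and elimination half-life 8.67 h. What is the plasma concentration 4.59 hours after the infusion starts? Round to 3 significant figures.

5.19 µg/mL

Css = rate / CL = 117 / 6.92 = 16.91 µg/mL
k = ln 2 / 8.67 = 0.07995 h⁻¹
C(t) = Css (1 − e^(−kt)) = 16.91 × (1 − e^(−0.3670)) = 16.91 × 0.3072 ≈ 5.19 µg/mL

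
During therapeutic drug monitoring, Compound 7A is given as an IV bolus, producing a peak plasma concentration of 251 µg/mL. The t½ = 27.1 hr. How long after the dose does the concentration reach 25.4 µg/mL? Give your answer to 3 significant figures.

89.6 hours

k = ln 2 / 27.1 = 0.02558 hr⁻¹
C(t) = C₀ e^(−kt)  ⇒  t = ln(C₀/C) / k
t = ln(251/25.4) / 0.02558 = 2.291 / 0.02558 ≈ 89.6 hours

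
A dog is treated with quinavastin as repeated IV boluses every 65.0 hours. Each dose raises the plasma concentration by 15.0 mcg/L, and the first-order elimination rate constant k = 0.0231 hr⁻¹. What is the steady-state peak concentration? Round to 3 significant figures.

19.3 mcg/L

Fraction remaining after one interval: e^(−kτ) = e^(−0.02310 × 65.0) = 0.2228
R = 1 / (1 − 0.2228) = 1.287
Css,max = 15.0 × 1.287 ≈ 19.3 mcg/L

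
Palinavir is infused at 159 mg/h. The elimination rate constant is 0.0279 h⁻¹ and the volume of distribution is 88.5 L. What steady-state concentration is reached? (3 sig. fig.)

CL = k · V = 0.0279 × 88.5 = 2.469 L/h
Css = rate / CL = 159 / 2.469 ≈ 64.4 µg/mL

64.4 µg/mL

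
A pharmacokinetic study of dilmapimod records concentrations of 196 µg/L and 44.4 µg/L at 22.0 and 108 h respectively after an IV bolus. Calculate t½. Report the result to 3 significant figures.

40.1 hours

k = ln(C₁/C₂) / (t₂ − t₁) = ln(196/44.4) / (108 − 22.0)
  = 1.485 / 86.00 = 0.01727 h⁻¹
t½ = ln 2 / k = ln 2 / 0.01727 ≈ 40.1 hours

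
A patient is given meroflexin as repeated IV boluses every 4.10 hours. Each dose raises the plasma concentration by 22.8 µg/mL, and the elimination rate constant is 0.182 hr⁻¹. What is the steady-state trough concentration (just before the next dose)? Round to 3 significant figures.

20.6 µg/mL

Fraction remaining after one interval: e^(−kτ) = e^(−0.1820 × 4.10) = 0.4742
R = 1 / (1 − 0.4742) = 1.902
Css,max = 22.8 × 1.902 = 43.36 µg/mL
Css,min = Css,max × e^(−kτ) = 43.36 × 0.4742 ≈ 20.6 µg/mL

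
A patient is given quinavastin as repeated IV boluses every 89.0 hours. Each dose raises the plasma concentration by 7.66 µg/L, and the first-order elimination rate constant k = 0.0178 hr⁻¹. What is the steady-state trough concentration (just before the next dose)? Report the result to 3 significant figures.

1.98 µg/L

Fraction remaining after one interval: e^(−kτ) = e^(−0.01780 × 89.0) = 0.2051
R = 1 / (1 − 0.2051) = 1.258
Css,max = 7.66 × 1.258 = 9.637 µg/L
Css,min = Css,max × e^(−kτ) = 9.637 × 0.2051 ≈ 1.98 µg/L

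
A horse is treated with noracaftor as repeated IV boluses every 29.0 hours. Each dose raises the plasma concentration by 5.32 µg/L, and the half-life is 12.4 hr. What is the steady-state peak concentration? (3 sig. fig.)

6.63 µg/L

k = ln 2 / 12.4 = 0.05590 hr⁻¹
Fraction remaining after one interval: e^(−kτ) = e^(−0.05590 × 29.0) = 0.1977
R = 1 / (1 − 0.1977) = 1.246
Css,max = 5.32 × 1.246 ≈ 6.63 µg/L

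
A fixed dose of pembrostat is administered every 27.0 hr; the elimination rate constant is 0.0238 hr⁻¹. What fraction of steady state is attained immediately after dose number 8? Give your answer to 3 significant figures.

f_n = 1 − e^(−nkτ) = 1 − e^(−8 × 0.02380 × 27.0) = 1 − e^(−5.141) = 1 − 0.005853 ≈ 0.994

0.994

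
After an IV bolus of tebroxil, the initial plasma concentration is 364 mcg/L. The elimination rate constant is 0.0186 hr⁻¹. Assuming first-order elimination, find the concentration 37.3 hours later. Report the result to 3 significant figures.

182 mcg/L

C(t) = C₀ e^(−kt) = 364 × e^(−0.01860 × 37.3) = 364 × e^(−0.6938) = 364 × 0.4997 ≈ 182 mcg/L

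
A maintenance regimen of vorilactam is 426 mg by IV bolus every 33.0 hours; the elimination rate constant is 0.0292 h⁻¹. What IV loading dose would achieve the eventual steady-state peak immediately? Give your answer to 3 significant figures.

Accumulation ratio R = 1 / (1 − e^(−kτ)) = 1 / (1 − e^(−0.02920×33.0)) = 1 / (1 − 0.3815) = 1.617
Loading dose = maintenance dose × R = 426 × 1.617 ≈ 689 mg

689 mg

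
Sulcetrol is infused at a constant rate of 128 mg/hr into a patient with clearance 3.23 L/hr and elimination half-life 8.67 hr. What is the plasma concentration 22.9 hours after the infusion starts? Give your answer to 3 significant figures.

33.3 µg/mL

Css = rate / CL = 128 / 3.23 = 39.63 µg/mL
k = ln 2 / 8.67 = 0.07995 hr⁻¹
C(t) = Css (1 − e^(−kt)) = 39.63 × (1 − e^(−1.831)) = 39.63 × 0.8397 ≈ 33.3 µg/mL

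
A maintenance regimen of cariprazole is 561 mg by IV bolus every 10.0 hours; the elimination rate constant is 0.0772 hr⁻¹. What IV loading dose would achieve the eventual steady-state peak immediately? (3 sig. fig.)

1040 mg

Accumulation ratio R = 1 / (1 − e^(−kτ)) = 1 / (1 − e^(−0.07720×10.0)) = 1 / (1 − 0.4621) = 1.859
Loading dose = maintenance dose × R = 561 × 1.859 ≈ 1040 mg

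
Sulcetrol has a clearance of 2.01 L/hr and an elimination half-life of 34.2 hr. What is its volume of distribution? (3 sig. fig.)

99.2 L

k = ln 2 / t½ = ln 2 / 34.2 = 0.02027 hr⁻¹
V = CL / k = 2.01 / 0.02027 ≈ 99.2 L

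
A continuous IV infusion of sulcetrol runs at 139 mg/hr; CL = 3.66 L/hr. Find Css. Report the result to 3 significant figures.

38.0 mg/L

Css = infusion rate / CL = 139 / 3.66 ≈ 38.0 mg/L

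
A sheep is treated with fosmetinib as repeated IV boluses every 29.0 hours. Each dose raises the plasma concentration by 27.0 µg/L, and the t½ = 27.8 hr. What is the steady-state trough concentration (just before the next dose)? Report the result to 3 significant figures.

k = ln 2 / 27.8 = 0.02493 hr⁻¹
Fraction remaining after one interval: e^(−kτ) = e^(−0.02493 × 29.0) = 0.4853
R = 1 / (1 − 0.4853) = 1.943
Css,max = 27.0 × 1.943 = 52.45 µg/L
Css,min = Css,max × e^(−kτ) = 52.45 × 0.4853 ≈ 25.5 µg/L

25.5 µg/L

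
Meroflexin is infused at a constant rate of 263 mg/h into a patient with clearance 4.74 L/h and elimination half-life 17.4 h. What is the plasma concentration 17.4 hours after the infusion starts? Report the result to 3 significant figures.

27.7 mg/L

Css = rate / CL = 263 / 4.74 = 55.49 mg/L
k = ln 2 / 17.4 = 0.03984 h⁻¹
C(t) = Css (1 − e^(−kt)) = 55.49 × (1 − e^(−0.6931)) = 55.49 × 0.5000 ≈ 27.7 mg/L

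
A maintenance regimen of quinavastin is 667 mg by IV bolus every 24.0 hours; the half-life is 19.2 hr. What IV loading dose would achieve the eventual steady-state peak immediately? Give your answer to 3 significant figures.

1150 mg

k = ln 2 / 19.2 = 0.03610 hr⁻¹
Accumulation ratio R = 1 / (1 − e^(−kτ)) = 1 / (1 − e^(−0.03610×24.0)) = 1 / (1 − 0.4204) = 1.725
Loading dose = maintenance dose × R = 667 × 1.725 ≈ 1150 mg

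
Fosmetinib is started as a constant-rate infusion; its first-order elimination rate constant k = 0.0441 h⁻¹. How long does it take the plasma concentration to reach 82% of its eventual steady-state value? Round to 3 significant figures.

38.9 hours

f = 1 − e^(−kt)  ⇒  t = −ln(1 − f) / k
t = −ln(1 − 0.82) / 0.04410 = 1.715 / 0.04410 ≈ 38.9 hours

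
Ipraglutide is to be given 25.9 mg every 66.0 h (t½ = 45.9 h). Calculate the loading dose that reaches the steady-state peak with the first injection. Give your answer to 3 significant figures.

41.1 mg

k = ln 2 / 45.9 = 0.01510 h⁻¹
Accumulation ratio R = 1 / (1 − e^(−kτ)) = 1 / (1 − e^(−0.01510×66.0)) = 1 / (1 − 0.3691) = 1.585
Loading dose = maintenance dose × R = 25.9 × 1.585 ≈ 41.1 mg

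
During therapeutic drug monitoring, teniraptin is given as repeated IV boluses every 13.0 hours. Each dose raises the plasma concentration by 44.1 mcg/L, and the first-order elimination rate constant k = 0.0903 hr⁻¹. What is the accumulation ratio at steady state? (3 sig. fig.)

Fraction remaining after one interval: e^(−kτ) = e^(−0.09030 × 13.0) = 0.3092
R = 1 / (1 − 0.3092) = 1 / 0.6908 ≈ 1.45

1.45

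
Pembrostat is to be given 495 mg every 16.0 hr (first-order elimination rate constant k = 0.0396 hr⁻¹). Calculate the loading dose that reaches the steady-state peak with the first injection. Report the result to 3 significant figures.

1050 mg

Accumulation ratio R = 1 / (1 − e^(−kτ)) = 1 / (1 − e^(−0.03960×16.0)) = 1 / (1 − 0.5307) = 2.131
Loading dose = maintenance dose × R = 495 × 2.131 ≈ 1050 mg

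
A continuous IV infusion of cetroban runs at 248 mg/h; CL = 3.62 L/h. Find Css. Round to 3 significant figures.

68.5 µg/mL

Css = infusion rate / CL = 248 / 3.62 ≈ 68.5 µg/mL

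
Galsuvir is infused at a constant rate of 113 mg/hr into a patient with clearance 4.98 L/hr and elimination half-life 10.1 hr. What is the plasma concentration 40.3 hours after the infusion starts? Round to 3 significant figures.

Css = rate / CL = 113 / 4.98 = 22.69 µg/mL
k = ln 2 / 10.1 = 0.06863 hr⁻¹
C(t) = Css (1 − e^(−kt)) = 22.69 × (1 − e^(−2.766)) = 22.69 × 0.9371 ≈ 21.3 µg/mL

21.3 µg/mL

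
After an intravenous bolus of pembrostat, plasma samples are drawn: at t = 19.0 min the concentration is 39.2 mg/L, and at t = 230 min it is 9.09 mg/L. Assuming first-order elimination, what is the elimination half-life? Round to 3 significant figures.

k = ln(C₁/C₂) / (t₂ − t₁) = ln(39.2/9.09) / (230 − 19.0)
  = 1.462 / 211.0 = 0.006927 min⁻¹
t½ = ln 2 / k = ln 2 / 0.006927 ≈ 100 minutes

100 minutes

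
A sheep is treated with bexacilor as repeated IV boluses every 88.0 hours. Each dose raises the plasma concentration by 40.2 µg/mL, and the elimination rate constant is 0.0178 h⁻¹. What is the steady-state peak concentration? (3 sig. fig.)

50.8 µg/mL

Fraction remaining after one interval: e^(−kτ) = e^(−0.01780 × 88.0) = 0.2088
R = 1 / (1 − 0.2088) = 1.264
Css,max = 40.2 × 1.264 ≈ 50.8 µg/mL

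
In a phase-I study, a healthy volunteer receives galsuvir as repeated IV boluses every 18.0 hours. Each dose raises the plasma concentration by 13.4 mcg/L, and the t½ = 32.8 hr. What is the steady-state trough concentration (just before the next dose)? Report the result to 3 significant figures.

29.0 mcg/L

k = ln 2 / 32.8 = 0.02113 hr⁻¹
Fraction remaining after one interval: e^(−kτ) = e^(−0.02113 × 18.0) = 0.6836
R = 1 / (1 − 0.6836) = 3.161
Css,max = 13.4 × 3.161 = 42.35 mcg/L
Css,min = Css,max × e^(−kτ) = 42.35 × 0.6836 ≈ 29.0 mcg/L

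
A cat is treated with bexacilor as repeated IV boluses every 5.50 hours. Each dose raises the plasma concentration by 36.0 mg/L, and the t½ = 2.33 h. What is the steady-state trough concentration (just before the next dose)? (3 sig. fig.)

k = ln 2 / 2.33 = 0.2975 h⁻¹
Fraction remaining after one interval: e^(−kτ) = e^(−0.2975 × 5.50) = 0.1947
R = 1 / (1 − 0.1947) = 1.242
Css,max = 36.0 × 1.242 = 44.71 mg/L
Css,min = Css,max × e^(−kτ) = 44.71 × 0.1947 ≈ 8.71 mg/L

8.71 mg/L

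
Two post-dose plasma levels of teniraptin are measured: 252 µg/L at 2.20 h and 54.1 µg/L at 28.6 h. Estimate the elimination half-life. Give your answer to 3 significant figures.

k = ln(C₁/C₂) / (t₂ − t₁) = ln(252/54.1) / (28.6 − 2.20)
  = 1.539 / 26.40 = 0.05828 h⁻¹
t½ = ln 2 / k = ln 2 / 0.05828 ≈ 11.9 hours

11.9 hours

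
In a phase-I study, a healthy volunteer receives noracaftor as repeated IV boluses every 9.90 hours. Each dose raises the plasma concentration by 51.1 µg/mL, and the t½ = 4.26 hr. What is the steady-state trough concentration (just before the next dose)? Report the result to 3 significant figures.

12.8 µg/mL

k = ln 2 / 4.26 = 0.1627 hr⁻¹
Fraction remaining after one interval: e^(−kτ) = e^(−0.1627 × 9.90) = 0.1997
R = 1 / (1 − 0.1997) = 1.250
Css,max = 51.1 × 1.250 = 63.85 µg/mL
Css,min = Css,max × e^(−kτ) = 63.85 × 0.1997 ≈ 12.8 µg/mL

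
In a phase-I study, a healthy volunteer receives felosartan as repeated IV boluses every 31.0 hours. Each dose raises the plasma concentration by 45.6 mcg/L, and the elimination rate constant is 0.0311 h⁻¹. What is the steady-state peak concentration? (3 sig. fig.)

Fraction remaining after one interval: e^(−kτ) = e^(−0.03110 × 31.0) = 0.3813
R = 1 / (1 − 0.3813) = 1.616
Css,max = 45.6 × 1.616 ≈ 73.7 mcg/L

73.7 mcg/L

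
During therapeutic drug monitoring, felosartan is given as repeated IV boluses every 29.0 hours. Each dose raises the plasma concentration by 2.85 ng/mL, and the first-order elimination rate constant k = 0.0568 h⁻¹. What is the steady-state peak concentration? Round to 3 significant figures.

Fraction remaining after one interval: e^(−kτ) = e^(−0.05680 × 29.0) = 0.1926
R = 1 / (1 − 0.1926) = 1.239
Css,max = 2.85 × 1.239 ≈ 3.53 ng/mL

3.53 ng/mL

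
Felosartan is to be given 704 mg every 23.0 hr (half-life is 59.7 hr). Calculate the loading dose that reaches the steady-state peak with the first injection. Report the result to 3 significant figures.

k = ln 2 / 59.7 = 0.01161 hr⁻¹
Accumulation ratio R = 1 / (1 − e^(−kτ)) = 1 / (1 − e^(−0.01161×23.0)) = 1 / (1 − 0.7656) = 4.267
Loading dose = maintenance dose × R = 704 × 4.267 ≈ 3000 mg

3000 mg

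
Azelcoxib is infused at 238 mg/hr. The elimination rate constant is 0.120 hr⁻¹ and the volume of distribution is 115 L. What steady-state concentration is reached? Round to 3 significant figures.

17.2 µg/mL

CL = k · V = 0.120 × 115 = 13.80 L/hr
Css = rate / CL = 238 / 13.80 ≈ 17.2 µg/mL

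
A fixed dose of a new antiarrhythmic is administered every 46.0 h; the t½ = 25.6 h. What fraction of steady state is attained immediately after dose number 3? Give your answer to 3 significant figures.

k = ln 2 / 25.6 = 0.02708 h⁻¹
f_n = 1 − e^(−nkτ) = 1 − e^(−3 × 0.02708 × 46.0) = 1 − e^(−3.736) = 1 − 0.02384 ≈ 0.976

0.976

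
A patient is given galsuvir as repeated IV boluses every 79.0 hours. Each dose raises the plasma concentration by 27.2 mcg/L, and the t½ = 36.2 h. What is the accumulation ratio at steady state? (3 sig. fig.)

k = ln 2 / 36.2 = 0.01915 h⁻¹
Fraction remaining after one interval: e^(−kτ) = e^(−0.01915 × 79.0) = 0.2203
R = 1 / (1 − 0.2203) = 1 / 0.7797 ≈ 1.28

1.28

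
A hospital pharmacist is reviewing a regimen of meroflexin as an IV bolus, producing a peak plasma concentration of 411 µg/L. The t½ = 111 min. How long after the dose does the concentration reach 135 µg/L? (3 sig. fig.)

178 minutes

k = ln 2 / 111 = 0.006245 min⁻¹
C(t) = C₀ e^(−kt)  ⇒  t = ln(C₀/C) / k
t = ln(411/135) / 0.006245 = 1.113 / 0.006245 ≈ 178 minutes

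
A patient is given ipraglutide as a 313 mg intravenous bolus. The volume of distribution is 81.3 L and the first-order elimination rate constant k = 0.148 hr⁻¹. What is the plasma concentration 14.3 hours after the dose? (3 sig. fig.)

C₀ = dose / V = 313 / 81.3 = 3.850 mg/L
C(t) = C₀ e^(−kt) = 3.850 × e^(−0.1480 × 14.3) = 3.850 × e^(−2.116) = 3.850 × 0.1205 ≈ 0.464 mg/L

0.464 mg/L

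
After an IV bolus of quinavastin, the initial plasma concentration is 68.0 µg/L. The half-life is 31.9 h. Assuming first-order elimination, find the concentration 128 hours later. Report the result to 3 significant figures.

k = ln 2 / 31.9 = 0.02173 h⁻¹
C(t) = C₀ e^(−kt) = 68.0 × e^(−0.02173 × 128) = 68.0 × e^(−2.781) = 68.0 × 0.06196 ≈ 4.21 µg/L

4.21 µg/L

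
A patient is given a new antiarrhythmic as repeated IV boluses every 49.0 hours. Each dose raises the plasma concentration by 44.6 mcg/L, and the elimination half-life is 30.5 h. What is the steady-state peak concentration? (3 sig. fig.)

66.4 mcg/L

k = ln 2 / 30.5 = 0.02273 h⁻¹
Fraction remaining after one interval: e^(−kτ) = e^(−0.02273 × 49.0) = 0.3284
R = 1 / (1 − 0.3284) = 1.489
Css,max = 44.6 × 1.489 ≈ 66.4 mcg/L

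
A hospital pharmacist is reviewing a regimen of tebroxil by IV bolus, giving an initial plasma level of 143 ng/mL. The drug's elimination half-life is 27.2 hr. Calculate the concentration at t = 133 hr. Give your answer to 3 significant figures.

k = ln 2 / 27.2 = 0.02548 hr⁻¹
C(t) = C₀ e^(−kt) = 143 × e^(−0.02548 × 133) = 143 × e^(−3.389) = 143 × 0.03373 ≈ 4.82 ng/mL

4.82 ng/mL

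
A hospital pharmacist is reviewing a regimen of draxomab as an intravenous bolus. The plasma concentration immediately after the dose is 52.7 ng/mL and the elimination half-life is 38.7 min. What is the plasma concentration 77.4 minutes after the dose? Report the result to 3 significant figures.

k = ln 2 / 38.7 = 0.01791 min⁻¹
C(t) = C₀ e^(−kt) = 52.7 × e^(−0.01791 × 77.4) = 52.7 × e^(−1.386) = 52.7 × 0.2500 ≈ 13.2 ng/mL

13.2 ng/mL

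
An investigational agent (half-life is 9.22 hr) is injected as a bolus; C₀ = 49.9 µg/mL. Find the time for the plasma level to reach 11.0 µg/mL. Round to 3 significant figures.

20.1 hours

k = ln 2 / 9.22 = 0.07518 hr⁻¹
C(t) = C₀ e^(−kt)  ⇒  t = ln(C₀/C) / k
t = ln(49.9/11.0) / 0.07518 = 1.512 / 0.07518 ≈ 20.1 hours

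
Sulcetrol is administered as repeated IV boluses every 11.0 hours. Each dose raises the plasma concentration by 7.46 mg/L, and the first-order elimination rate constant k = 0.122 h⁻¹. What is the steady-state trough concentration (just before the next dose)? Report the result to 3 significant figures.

Fraction remaining after one interval: e^(−kτ) = e^(−0.1220 × 11.0) = 0.2613
R = 1 / (1 − 0.2613) = 1.354
Css,max = 7.46 × 1.354 = 10.10 mg/L
Css,min = Css,max × e^(−kτ) = 10.10 × 0.2613 ≈ 2.64 mg/L

2.64 mg/L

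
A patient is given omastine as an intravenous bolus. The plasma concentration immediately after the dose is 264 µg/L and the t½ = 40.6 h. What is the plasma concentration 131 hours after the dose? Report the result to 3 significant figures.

28.2 µg/L

k = ln 2 / 40.6 = 0.01707 h⁻¹
C(t) = C₀ e^(−kt) = 264 × e^(−0.01707 × 131) = 264 × e^(−2.237) = 264 × 0.1068 ≈ 28.2 µg/L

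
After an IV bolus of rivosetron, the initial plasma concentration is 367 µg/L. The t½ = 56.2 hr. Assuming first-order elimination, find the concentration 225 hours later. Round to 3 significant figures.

22.9 µg/L

k = ln 2 / 56.2 = 0.01233 hr⁻¹
225 hr is 4.004 half-lives, so C = 367 × (1/2)^4.004 = 367 × 0.06235 ≈ 22.9 µg/L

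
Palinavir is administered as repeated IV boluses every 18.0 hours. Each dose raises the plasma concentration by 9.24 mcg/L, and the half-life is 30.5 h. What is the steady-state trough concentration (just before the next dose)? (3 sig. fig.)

k = ln 2 / 30.5 = 0.02273 h⁻¹
Fraction remaining after one interval: e^(−kτ) = e^(−0.02273 × 18.0) = 0.6643
R = 1 / (1 − 0.6643) = 2.979
Css,max = 9.24 × 2.979 = 27.52 mcg/L
Css,min = Css,max × e^(−kτ) = 27.52 × 0.6643 ≈ 18.3 mcg/L

18.3 mcg/L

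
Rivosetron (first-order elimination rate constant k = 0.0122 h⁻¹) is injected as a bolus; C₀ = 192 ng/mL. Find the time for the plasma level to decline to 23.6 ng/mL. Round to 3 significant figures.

C(t) = C₀ e^(−kt)  ⇒  t = ln(C₀/C) / k
t = ln(192/23.6) / 0.01220 = 2.096 / 0.01220 ≈ 172 hours

172 hours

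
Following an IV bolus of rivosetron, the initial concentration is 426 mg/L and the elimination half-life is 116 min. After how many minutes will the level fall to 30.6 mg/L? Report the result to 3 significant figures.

k = ln 2 / 116 = 0.005975 min⁻¹
C(t) = C₀ e^(−kt)  ⇒  t = ln(C₀/C) / k
t = ln(426/30.6) / 0.005975 = 2.633 / 0.005975 ≈ 441 minutes

441 minutes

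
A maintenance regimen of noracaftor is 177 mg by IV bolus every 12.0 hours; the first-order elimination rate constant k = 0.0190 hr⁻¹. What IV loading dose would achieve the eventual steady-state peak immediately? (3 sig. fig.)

Accumulation ratio R = 1 / (1 − e^(−kτ)) = 1 / (1 − e^(−0.01900×12.0)) = 1 / (1 − 0.7961) = 4.905
Loading dose = maintenance dose × R = 177 × 4.905 ≈ 868 mg

868 mg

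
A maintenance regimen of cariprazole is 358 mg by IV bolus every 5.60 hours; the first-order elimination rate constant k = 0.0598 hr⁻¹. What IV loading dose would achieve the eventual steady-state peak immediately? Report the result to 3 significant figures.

1260 mg

Accumulation ratio R = 1 / (1 − e^(−kτ)) = 1 / (1 − e^(−0.05980×5.60)) = 1 / (1 − 0.7154) = 3.514
Loading dose = maintenance dose × R = 358 × 3.514 ≈ 1260 mg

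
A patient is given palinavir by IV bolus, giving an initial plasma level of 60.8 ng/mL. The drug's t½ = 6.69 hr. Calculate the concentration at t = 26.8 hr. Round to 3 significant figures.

3.78 ng/mL

k = ln 2 / 6.69 = 0.1036 hr⁻¹
26.8 hr is 4.006 half-lives, so C = 60.8 × (1/2)^4.006 = 60.8 × 0.06224 ≈ 3.78 ng/mL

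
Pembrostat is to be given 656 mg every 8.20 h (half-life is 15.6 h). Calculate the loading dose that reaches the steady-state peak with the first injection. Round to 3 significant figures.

2150 mg

k = ln 2 / 15.6 = 0.04443 h⁻¹
Accumulation ratio R = 1 / (1 − e^(−kτ)) = 1 / (1 − e^(−0.04443×8.20)) = 1 / (1 − 0.6947) = 3.275
Loading dose = maintenance dose × R = 656 × 3.275 ≈ 2150 mg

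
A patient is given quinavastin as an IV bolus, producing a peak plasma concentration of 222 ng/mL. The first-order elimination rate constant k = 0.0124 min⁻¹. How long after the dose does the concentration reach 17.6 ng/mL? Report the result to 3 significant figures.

C(t) = C₀ e^(−kt)  ⇒  t = ln(C₀/C) / k
t = ln(222/17.6) / 0.01240 = 2.535 / 0.01240 ≈ 204 minutes

204 minutes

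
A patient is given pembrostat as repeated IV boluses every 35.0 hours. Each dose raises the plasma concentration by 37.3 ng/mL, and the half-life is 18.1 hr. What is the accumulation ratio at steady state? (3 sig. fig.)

k = ln 2 / 18.1 = 0.03830 hr⁻¹
Fraction remaining after one interval: e^(−kτ) = e^(−0.03830 × 35.0) = 0.2618
R = 1 / (1 − 0.2618) = 1 / 0.7382 ≈ 1.35

1.35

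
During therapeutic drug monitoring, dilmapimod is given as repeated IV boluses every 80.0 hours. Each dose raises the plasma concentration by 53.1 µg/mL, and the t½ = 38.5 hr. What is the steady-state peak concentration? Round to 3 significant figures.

69.6 µg/mL

k = ln 2 / 38.5 = 0.01800 hr⁻¹
Fraction remaining after one interval: e^(−kτ) = e^(−0.01800 × 80.0) = 0.2369
R = 1 / (1 − 0.2369) = 1.310
Css,max = 53.1 × 1.310 ≈ 69.6 µg/mL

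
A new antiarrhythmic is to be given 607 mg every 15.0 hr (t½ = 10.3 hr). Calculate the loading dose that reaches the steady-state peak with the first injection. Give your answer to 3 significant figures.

k = ln 2 / 10.3 = 0.06730 hr⁻¹
Accumulation ratio R = 1 / (1 − e^(−kτ)) = 1 / (1 − e^(−0.06730×15.0)) = 1 / (1 − 0.3644) = 1.573
Loading dose = maintenance dose × R = 607 × 1.573 ≈ 955 mg

955 mg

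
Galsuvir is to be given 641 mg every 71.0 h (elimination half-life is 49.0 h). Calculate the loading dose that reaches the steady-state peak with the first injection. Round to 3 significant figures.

k = ln 2 / 49.0 = 0.01415 h⁻¹
Accumulation ratio R = 1 / (1 − e^(−kτ)) = 1 / (1 − e^(−0.01415×71.0)) = 1 / (1 − 0.3663) = 1.578
Loading dose = maintenance dose × R = 641 × 1.578 ≈ 1010 mg

1010 mg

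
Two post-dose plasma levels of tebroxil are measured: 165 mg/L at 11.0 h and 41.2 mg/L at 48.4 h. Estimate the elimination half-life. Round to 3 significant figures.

18.7 hours

k = ln(C₁/C₂) / (t₂ − t₁) = ln(165/41.2) / (48.4 − 11.0)
  = 1.388 / 37.40 = 0.03710 h⁻¹
t½ = ln 2 / k = ln 2 / 0.03710 ≈ 18.7 hours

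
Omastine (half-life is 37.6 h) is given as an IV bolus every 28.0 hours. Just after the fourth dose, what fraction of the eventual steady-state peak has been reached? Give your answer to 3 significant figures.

0.873

k = ln 2 / 37.6 = 0.01843 h⁻¹
f_n = 1 − e^(−nkτ) = 1 − e^(−4 × 0.01843 × 28.0) = 1 − e^(−2.065) = 1 − 0.1269 ≈ 0.873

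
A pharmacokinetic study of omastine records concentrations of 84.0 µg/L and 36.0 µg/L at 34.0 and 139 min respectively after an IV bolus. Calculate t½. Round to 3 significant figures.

85.9 minutes

k = ln(C₁/C₂) / (t₂ − t₁) = ln(84.0/36.0) / (139 − 34.0)
  = 0.8473 / 105.0 = 0.008070 min⁻¹
t½ = ln 2 / k = ln 2 / 0.008070 ≈ 85.9 minutes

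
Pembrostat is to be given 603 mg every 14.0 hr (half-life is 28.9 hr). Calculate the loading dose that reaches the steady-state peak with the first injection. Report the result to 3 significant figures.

k = ln 2 / 28.9 = 0.02398 hr⁻¹
Accumulation ratio R = 1 / (1 − e^(−kτ)) = 1 / (1 − e^(−0.02398×14.0)) = 1 / (1 − 0.7148) = 3.506
Loading dose = maintenance dose × R = 603 × 3.506 ≈ 2110 mg

2110 mg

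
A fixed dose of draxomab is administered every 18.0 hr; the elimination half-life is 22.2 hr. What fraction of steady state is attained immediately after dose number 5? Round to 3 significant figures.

k = ln 2 / 22.2 = 0.03122 hr⁻¹
f_n = 1 − e^(−nkτ) = 1 − e^(−5 × 0.03122 × 18.0) = 1 − e^(−2.810) = 1 − 0.06020 ≈ 0.940

0.940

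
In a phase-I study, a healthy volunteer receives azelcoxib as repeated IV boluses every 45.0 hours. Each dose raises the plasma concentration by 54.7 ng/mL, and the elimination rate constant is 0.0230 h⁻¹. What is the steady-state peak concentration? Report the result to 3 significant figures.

Fraction remaining after one interval: e^(−kτ) = e^(−0.02300 × 45.0) = 0.3552
R = 1 / (1 − 0.3552) = 1.551
Css,max = 54.7 × 1.551 ≈ 84.8 ng/mL

84.8 ng/mL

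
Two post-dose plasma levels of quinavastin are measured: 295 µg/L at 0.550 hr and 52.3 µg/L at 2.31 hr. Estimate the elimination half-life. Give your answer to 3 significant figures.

0.705 hours

k = ln(C₁/C₂) / (t₂ − t₁) = ln(295/52.3) / (2.31 − 0.550)
  = 1.730 / 1.760 = 0.9829 hr⁻¹
t½ = ln 2 / k = ln 2 / 0.9829 ≈ 0.705 hours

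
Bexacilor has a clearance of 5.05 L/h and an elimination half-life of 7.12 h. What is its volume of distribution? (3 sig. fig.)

51.9 L

k = ln 2 / t½ = ln 2 / 7.12 = 0.09735 h⁻¹
V = CL / k = 5.05 / 0.09735 ≈ 51.9 L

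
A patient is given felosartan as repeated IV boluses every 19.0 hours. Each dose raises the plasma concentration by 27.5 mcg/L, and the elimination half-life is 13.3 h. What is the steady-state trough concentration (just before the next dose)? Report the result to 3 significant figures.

16.3 mcg/L

k = ln 2 / 13.3 = 0.05212 h⁻¹
Fraction remaining after one interval: e^(−kτ) = e^(−0.05212 × 19.0) = 0.3715
R = 1 / (1 − 0.3715) = 1.591
Css,max = 27.5 × 1.591 = 43.75 mcg/L
Css,min = Css,max × e^(−kτ) = 43.75 × 0.3715 ≈ 16.3 mcg/L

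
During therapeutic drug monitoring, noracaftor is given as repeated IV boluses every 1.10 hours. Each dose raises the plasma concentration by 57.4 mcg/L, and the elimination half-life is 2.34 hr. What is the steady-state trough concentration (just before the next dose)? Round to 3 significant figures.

149 mcg/L

k = ln 2 / 2.34 = 0.2962 hr⁻¹
Fraction remaining after one interval: e^(−kτ) = e^(−0.2962 × 1.10) = 0.7219
R = 1 / (1 − 0.7219) = 3.596
Css,max = 57.4 × 3.596 = 206.4 mcg/L
Css,min = Css,max × e^(−kτ) = 206.4 × 0.7219 ≈ 149 mcg/L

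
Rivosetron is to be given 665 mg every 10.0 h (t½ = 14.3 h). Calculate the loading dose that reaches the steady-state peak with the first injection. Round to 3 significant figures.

1730 mg

k = ln 2 / 14.3 = 0.04847 h⁻¹
Accumulation ratio R = 1 / (1 − e^(−kτ)) = 1 / (1 − e^(−0.04847×10.0)) = 1 / (1 − 0.6159) = 2.603
Loading dose = maintenance dose × R = 665 × 2.603 ≈ 1730 mg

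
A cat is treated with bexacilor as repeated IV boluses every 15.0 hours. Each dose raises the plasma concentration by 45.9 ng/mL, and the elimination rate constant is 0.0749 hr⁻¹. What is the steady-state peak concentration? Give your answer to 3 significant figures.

68.0 ng/mL

Fraction remaining after one interval: e^(−kτ) = e^(−0.07490 × 15.0) = 0.3251
R = 1 / (1 − 0.3251) = 1.482
Css,max = 45.9 × 1.482 ≈ 68.0 ng/mL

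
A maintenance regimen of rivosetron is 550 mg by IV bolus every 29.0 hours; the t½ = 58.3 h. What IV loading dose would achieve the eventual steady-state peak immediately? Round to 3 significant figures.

k = ln 2 / 58.3 = 0.01189 h⁻¹
Accumulation ratio R = 1 / (1 − e^(−kτ)) = 1 / (1 − e^(−0.01189×29.0)) = 1 / (1 − 0.7084) = 3.429
Loading dose = maintenance dose × R = 550 × 3.429 ≈ 1890 mg

1890 mg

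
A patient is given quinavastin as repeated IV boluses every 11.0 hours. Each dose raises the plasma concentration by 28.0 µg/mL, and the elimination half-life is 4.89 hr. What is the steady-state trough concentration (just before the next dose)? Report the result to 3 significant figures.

k = ln 2 / 4.89 = 0.1417 hr⁻¹
Fraction remaining after one interval: e^(−kτ) = e^(−0.1417 × 11.0) = 0.2103
R = 1 / (1 − 0.2103) = 1.266
Css,max = 28.0 × 1.266 = 35.46 µg/mL
Css,min = Css,max × e^(−kτ) = 35.46 × 0.2103 ≈ 7.46 µg/mL

7.46 µg/mL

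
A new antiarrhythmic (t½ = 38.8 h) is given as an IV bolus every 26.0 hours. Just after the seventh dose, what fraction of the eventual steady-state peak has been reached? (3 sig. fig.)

k = ln 2 / 38.8 = 0.01786 h⁻¹
f_n = 1 − e^(−nkτ) = 1 − e^(−7 × 0.01786 × 26.0) = 1 − e^(−3.251) = 1 − 0.03872 ≈ 0.961

0.961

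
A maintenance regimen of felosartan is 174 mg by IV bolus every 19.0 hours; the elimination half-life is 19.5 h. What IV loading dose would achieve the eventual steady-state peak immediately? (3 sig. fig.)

354 mg

k = ln 2 / 19.5 = 0.03555 h⁻¹
Accumulation ratio R = 1 / (1 − e^(−kτ)) = 1 / (1 − e^(−0.03555×19.0)) = 1 / (1 − 0.5090) = 2.037
Loading dose = maintenance dose × R = 174 × 2.037 ≈ 354 mg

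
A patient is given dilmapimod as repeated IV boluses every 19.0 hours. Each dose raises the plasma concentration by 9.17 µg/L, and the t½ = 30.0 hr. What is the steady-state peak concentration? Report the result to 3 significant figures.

25.8 µg/L

k = ln 2 / 30.0 = 0.02310 hr⁻¹
Fraction remaining after one interval: e^(−kτ) = e^(−0.02310 × 19.0) = 0.6447
R = 1 / (1 − 0.6447) = 2.814
Css,max = 9.17 × 2.814 ≈ 25.8 µg/L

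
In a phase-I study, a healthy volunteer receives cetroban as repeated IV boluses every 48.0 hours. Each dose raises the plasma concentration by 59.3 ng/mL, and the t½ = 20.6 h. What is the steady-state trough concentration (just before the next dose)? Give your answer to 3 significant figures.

k = ln 2 / 20.6 = 0.03365 h⁻¹
Fraction remaining after one interval: e^(−kτ) = e^(−0.03365 × 48.0) = 0.1989
R = 1 / (1 − 0.1989) = 1.248
Css,max = 59.3 × 1.248 = 74.02 ng/mL
Css,min = Css,max × e^(−kτ) = 74.02 × 0.1989 ≈ 14.7 ng/mL

14.7 ng/mL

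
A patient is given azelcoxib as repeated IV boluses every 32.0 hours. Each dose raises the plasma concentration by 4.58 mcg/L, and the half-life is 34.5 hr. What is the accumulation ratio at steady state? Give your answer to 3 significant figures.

k = ln 2 / 34.5 = 0.02009 hr⁻¹
Fraction remaining after one interval: e^(−kτ) = e^(−0.02009 × 32.0) = 0.5258
R = 1 / (1 − 0.5258) = 1 / 0.4742 ≈ 2.11

2.11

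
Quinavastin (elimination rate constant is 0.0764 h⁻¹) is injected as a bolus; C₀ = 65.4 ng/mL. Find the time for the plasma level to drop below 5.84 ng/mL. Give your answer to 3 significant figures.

C(t) = C₀ e^(−kt)  ⇒  t = ln(C₀/C) / k
t = ln(65.4/5.84) / 0.07640 = 2.416 / 0.07640 ≈ 31.6 hours

31.6 hours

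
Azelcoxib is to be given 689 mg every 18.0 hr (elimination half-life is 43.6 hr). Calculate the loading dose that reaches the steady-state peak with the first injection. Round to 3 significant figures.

k = ln 2 / 43.6 = 0.01590 hr⁻¹
Accumulation ratio R = 1 / (1 − e^(−kτ)) = 1 / (1 − e^(−0.01590×18.0)) = 1 / (1 − 0.7511) = 4.018
Loading dose = maintenance dose × R = 689 × 4.018 ≈ 2770 mg

2770 mg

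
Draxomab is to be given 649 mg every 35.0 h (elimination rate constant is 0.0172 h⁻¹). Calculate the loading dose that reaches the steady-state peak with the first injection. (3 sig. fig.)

Accumulation ratio R = 1 / (1 − e^(−kτ)) = 1 / (1 − e^(−0.01720×35.0)) = 1 / (1 − 0.5477) = 2.211
Loading dose = maintenance dose × R = 649 × 2.211 ≈ 1430 mg

1430 mg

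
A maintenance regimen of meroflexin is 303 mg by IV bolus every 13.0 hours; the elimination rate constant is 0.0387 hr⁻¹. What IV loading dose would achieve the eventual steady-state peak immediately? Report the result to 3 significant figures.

766 mg

Accumulation ratio R = 1 / (1 − e^(−kτ)) = 1 / (1 − e^(−0.03870×13.0)) = 1 / (1 − 0.6047) = 2.529
Loading dose = maintenance dose × R = 303 × 2.529 ≈ 766 mg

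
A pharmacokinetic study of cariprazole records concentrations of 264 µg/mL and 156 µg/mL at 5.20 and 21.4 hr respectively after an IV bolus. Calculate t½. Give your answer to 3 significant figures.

21.3 hours

k = ln(C₁/C₂) / (t₂ − t₁) = ln(264/156) / (21.4 − 5.20)
  = 0.5261 / 16.20 = 0.03247 hr⁻¹
t½ = ln 2 / k = ln 2 / 0.03247 ≈ 21.3 hours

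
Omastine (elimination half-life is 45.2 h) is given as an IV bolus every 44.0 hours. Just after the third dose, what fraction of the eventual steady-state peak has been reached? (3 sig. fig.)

k = ln 2 / 45.2 = 0.01534 h⁻¹
f_n = 1 − e^(−nkτ) = 1 − e^(−3 × 0.01534 × 44.0) = 1 − e^(−2.024) = 1 − 0.1321 ≈ 0.868

0.868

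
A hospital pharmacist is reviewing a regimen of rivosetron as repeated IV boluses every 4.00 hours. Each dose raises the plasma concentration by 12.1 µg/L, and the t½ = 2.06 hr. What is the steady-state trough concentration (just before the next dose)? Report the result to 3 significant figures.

4.26 µg/L

k = ln 2 / 2.06 = 0.3365 hr⁻¹
Fraction remaining after one interval: e^(−kτ) = e^(−0.3365 × 4.00) = 0.2603
R = 1 / (1 − 0.2603) = 1.352
Css,max = 12.1 × 1.352 = 16.36 µg/L
Css,min = Css,max × e^(−kτ) = 16.36 × 0.2603 ≈ 4.26 µg/L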